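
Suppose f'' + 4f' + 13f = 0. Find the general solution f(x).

Characteristic equation r² + 4r + 13 = 0 has discriminant (4)² - 4·(13) = -36 < 0, so r = -2 ± 3i.
Hence f_h = C1*cos(3*x)*exp(-2*x) + C2*exp(-2*x)*sin(3*x).

f = C1*cos(3*x)*exp(-2*x) + C2*exp(-2*x)*sin(3*x)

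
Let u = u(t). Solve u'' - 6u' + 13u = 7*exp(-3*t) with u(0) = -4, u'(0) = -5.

u = 7*exp(-3*t)/40 - 167*cos(2*t)*exp(3*t)/40 + 161*exp(3*t)*sin(2*t)/40

Characteristic equation r² - 6r + 13 = 0 has discriminant (-6)² - 4·(13) = -16 < 0, so r = 3 ± 2i.
Hence u_h = C1*cos(2*t)*exp(3*t) + C2*exp(3*t)*sin(2*t).
Try u_p = A*exp(-3*t). Substituting into the equation and dividing by exp(-3*t) gives A = 7/40, so u_p = 7*exp(-3*t)/40.
General solution: u = 7*exp(-3*t)/40 + C1*cos(2*t)*exp(3*t) + C2*exp(3*t)*sin(2*t).
Apply the initial conditions: u(0) = 7/40 + C1 = -4 and u'(0) = -21/40 + 2*C2 + 3*C1 = -5. Solving gives C1 = -167/40, C2 = 161/40.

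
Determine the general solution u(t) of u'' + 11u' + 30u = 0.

Characteristic equation r² + 11r + 30 = 0 factors as (r + 6)(r + 5) = 0, so r = -6, -5.
Hence u_h = C1*exp(-6*t) + C2*exp(-5*t).

u = C1*exp(-6*t) + C2*exp(-5*t)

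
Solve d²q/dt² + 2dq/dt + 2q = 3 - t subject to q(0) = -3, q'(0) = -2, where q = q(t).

Characteristic equation r² + 2r + 2 = 0 has discriminant (2)² - 4·(2) = -4 < 0, so r = -1 ± i.
Hence q_h = C1*cos(t)*exp(-t) + C2*exp(-t)*sin(t).
For the particular solution try q_p = A0 + A1*t. Substituting and matching coefficients of each power of t gives A0 = 2, A1 = -1/2, so q_p = 2 - t/2.
General solution: q = 2 - t/2 + C1*cos(t)*exp(-t) + C2*exp(-t)*sin(t).
Apply the initial conditions: q(0) = 2 + C1 = -3 and q'(0) = -1/2 + C2 - C1 = -2. Solving gives C1 = -5, C2 = -13/2.

q = 2 - t/2 - 5*cos(t)*exp(-t) - 13*exp(-t)*sin(t)/2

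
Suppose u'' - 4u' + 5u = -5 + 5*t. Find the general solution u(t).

Characteristic equation r² - 4r + 5 = 0 has discriminant (-4)² - 4·(5) = -4 < 0, so r = 2 ± i.
Hence u_h = C1*cos(t)*exp(2*t) + C2*exp(2*t)*sin(t).
For the particular solution try u_p = A0 + A1*t. Substituting and matching coefficients of each power of t gives A0 = -1/5, A1 = 1, so u_p = -1/5 + t.

u = -1/5 + t + C1*cos(t)*exp(2*t) + C2*exp(2*t)*sin(t)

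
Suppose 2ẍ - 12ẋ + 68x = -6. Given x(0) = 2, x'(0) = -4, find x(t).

x = -3/34 - 349*exp(3*t)*sin(5*t)/170 + 71*cos(5*t)*exp(3*t)/34

Divide through by 2: x'' - 6x' + 34x = -3.
Characteristic equation r² - 6r + 34 = 0 has discriminant (-6)² - 4·(34) = -100 < 0, so r = 3 ± 5i.
Hence x_h = C1*cos(5*t)*exp(3*t) + C2*exp(3*t)*sin(5*t).
For the particular solution try x_p = A0. Substituting and matching coefficients of each power of t gives A0 = -3/34, so x_p = -3/34.
General solution: x = -3/34 + C1*cos(5*t)*exp(3*t) + C2*exp(3*t)*sin(5*t).
Apply the initial conditions: x(0) = -3/34 + C1 = 2 and x'(0) = 3*C1 + 5*C2 = -4. Solving gives C1 = 71/34, C2 = -349/170.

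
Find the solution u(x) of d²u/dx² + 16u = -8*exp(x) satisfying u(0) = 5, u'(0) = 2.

Characteristic equation r² + 16 = 0 has discriminant (0)² - 4·(16) = -64 < 0, so r = ± 4i.
Hence u_h = C1*cos(4*x) + C2*sin(4*x).
Try u_p = A*exp(x). Substituting into the equation and dividing by exp(x) gives A = -8/17, so u_p = -8*exp(x)/17.
General solution: u = -8*exp(x)/17 + C1*cos(4*x) + C2*sin(4*x).
Apply the initial conditions: u(0) = -8/17 + C1 = 5 and u'(0) = -8/17 + 4*C2 = 2. Solving gives C1 = 93/17, C2 = 21/34.

u = -8*exp(x)/17 + 21*sin(4*x)/34 + 93*cos(4*x)/17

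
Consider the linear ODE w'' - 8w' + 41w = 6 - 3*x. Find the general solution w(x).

Characteristic equation r² - 8r + 41 = 0 has discriminant (-8)² - 4·(41) = -100 < 0, so r = 4 ± 5i.
Hence w_h = C1*cos(5*x)*exp(4*x) + C2*exp(4*x)*sin(5*x).
For the particular solution try w_p = A0 + A1*x. Substituting and matching coefficients of each power of x gives A0 = 222/1681, A1 = -3/41, so w_p = 222/1681 - 3*x/41.

w = 222/1681 - 3*x/41 + C1*cos(5*x)*exp(4*x) + C2*exp(4*x)*sin(5*x)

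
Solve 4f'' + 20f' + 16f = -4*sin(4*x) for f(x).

f = 3*sin(4*x)/136 + 5*cos(4*x)/136 + C1*exp(-4*x) + C2*exp(-x)

Divide through by 4: f'' + 5f' + 4f = -sin(4*x).
Characteristic equation r² + 5r + 4 = 0 factors as (r + 4)(r + 1) = 0, so r = -4, -1.
Hence f_h = C1*exp(-4*x) + C2*exp(-x).
Try f_p = A*cos(4*x) + B*sin(4*x). Substituting and equating the coefficients of cos(4x) and sin(4x) gives A = 5/136, B = 3/136, so f_p = 3*sin(4*x)/136 + 5*cos(4*x)/136.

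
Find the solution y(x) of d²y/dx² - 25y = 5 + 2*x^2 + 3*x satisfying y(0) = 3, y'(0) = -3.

Characteristic equation r² - 25 = 0 factors as (r - 5)(r + 5) = 0, so r = 5, -5.
Hence y_h = C1*exp(5*x) + C2*exp(-5*x).
For the particular solution try y_p = A0 + A1*x + A2*x^2. Substituting and matching coefficients of each power of x gives A0 = -129/625, A1 = -3/25, A2 = -2/25, so y_p = -129/625 - 3*x/25 - 2*x^2/25.
General solution: y = -129/625 - 3*x/25 - 2*x^2/25 + C1*exp(5*x) + C2*exp(-5*x).
Apply the initial conditions: y(0) = -129/625 + C1 + C2 = 3 and y'(0) = -3/25 - 5*C2 + 5*C1 = -3. Solving gives C1 = 822/625, C2 = 1182/625.

y = -129/625 - 3*x/25 - 2*x**2/25 + 822*exp(5*x)/625 + 1182*exp(-5*x)/625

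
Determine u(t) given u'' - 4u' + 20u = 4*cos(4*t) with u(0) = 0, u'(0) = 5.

Characteristic equation r² - 4r + 20 = 0 has discriminant (-4)² - 4·(20) = -64 < 0, so r = 2 ± 4i.
Hence u_h = C1*cos(4*t)*exp(2*t) + C2*exp(2*t)*sin(4*t).
Try u_p = A*cos(4*t) + B*sin(4*t). Substituting and equating the coefficients of cos(4t) and sin(4t) gives A = 1/17, B = -4/17, so u_p = -4*sin(4*t)/17 + cos(4*t)/17.
General solution: u = -4*sin(4*t)/17 + cos(4*t)/17 + C1*cos(4*t)*exp(2*t) + C2*exp(2*t)*sin(4*t).
Apply the initial conditions: u(0) = 1/17 + C1 = 0 and u'(0) = -16/17 + 2*C1 + 4*C2 = 5. Solving gives C1 = -1/17, C2 = 103/68.

u = -4*sin(4*t)/17 + cos(4*t)/17 - cos(4*t)*exp(2*t)/17 + 103*exp(2*t)*sin(4*t)/68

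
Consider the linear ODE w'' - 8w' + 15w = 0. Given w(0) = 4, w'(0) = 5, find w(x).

w = -7*exp(5*x)/2 + 15*exp(3*x)/2

Characteristic equation r² - 8r + 15 = 0 factors as (r - 3)(r - 5) = 0, so r = 3, 5.
Hence w_h = C1*exp(3*x) + C2*exp(5*x).
Apply the initial conditions: w(0) = C1 + C2 = 4 and w'(0) = 3*C1 + 5*C2 = 5. Solving gives C1 = 15/2, C2 = -7/2.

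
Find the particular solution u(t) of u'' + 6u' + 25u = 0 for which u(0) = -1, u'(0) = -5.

Characteristic equation r² + 6r + 25 = 0 has discriminant (6)² - 4·(25) = -64 < 0, so r = -3 ± 4i.
Hence u_h = C1*cos(4*t)*exp(-3*t) + C2*exp(-3*t)*sin(4*t).
Apply the initial conditions: u(0) = C1 = -1 and u'(0) = -3*C1 + 4*C2 = -5. Solving gives C1 = -1, C2 = -2.

u = -cos(4*t)*exp(-3*t) - 2*exp(-3*t)*sin(4*t)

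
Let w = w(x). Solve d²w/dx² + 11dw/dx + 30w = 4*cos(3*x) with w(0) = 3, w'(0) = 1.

w = -232*exp(-6*x)/15 + 14*cos(3*x)/255 + 22*sin(3*x)/255 + 313*exp(-5*x)/17

Characteristic equation r² + 11r + 30 = 0 factors as (r + 5)(r + 6) = 0, so r = -5, -6.
Hence w_h = C1*exp(-5*x) + C2*exp(-6*x).
Try w_p = A*cos(3*x) + B*sin(3*x). Substituting and equating the coefficients of cos(3x) and sin(3x) gives A = 14/255, B = 22/255, so w_p = 14*cos(3*x)/255 + 22*sin(3*x)/255.
General solution: w = 14*cos(3*x)/255 + 22*sin(3*x)/255 + C1*exp(-5*x) + C2*exp(-6*x).
Apply the initial conditions: w(0) = 14/255 + C1 + C2 = 3 and w'(0) = 22/85 - 6*C2 - 5*C1 = 1. Solving gives C1 = 313/17, C2 = -232/15.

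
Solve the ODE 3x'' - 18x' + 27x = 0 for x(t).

x = C1*exp(3*t) + C2*t*exp(3*t)

Divide through by 3: x'' - 6x' + 9x = 0.
Characteristic equation r² - 6r + 9 = 0 has discriminant (-6)² - 4·(9) = 0, so r = 3 is a repeated root.
Hence x_h = (C1 + C2*t)*exp(3*t).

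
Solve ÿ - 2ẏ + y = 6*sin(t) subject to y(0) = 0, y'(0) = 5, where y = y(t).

y = -3*exp(t) + 3*cos(t) + 8*t*exp(t)

Characteristic equation r² - 2r + 1 = 0 has discriminant (-2)² - 4·(1) = 0, so r = 1 is a repeated root.
Hence y_h = (C1 + C2*t)*exp(t).
Try y_p = A*cos(t) + B*sin(t). Substituting and equating the coefficients of cos(t) and sin(t) gives A = 3, B = 0, so y_p = 3*cos(t).
General solution: y = 3*cos(t) + C1*exp(t) + C2*t*exp(t).
Apply the initial conditions: y(0) = 3 + C1 = 0 and y'(0) = C1 + C2 = 5. Solving gives C1 = -3, C2 = 8.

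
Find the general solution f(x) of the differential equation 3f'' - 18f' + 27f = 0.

Divide through by 3: f'' - 6f' + 9f = 0.
Characteristic equation r² - 6r + 9 = 0 has discriminant (-6)² - 4·(9) = 0, so r = 3 is a repeated root.
Hence f_h = (C1 + C2*x)*exp(3*x).

f = C1*exp(3*x) + C2*x*exp(3*x)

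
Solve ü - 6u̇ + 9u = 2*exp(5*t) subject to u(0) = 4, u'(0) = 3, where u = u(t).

u = exp(5*t)/2 + 7*exp(3*t)/2 - 10*t*exp(3*t)

Characteristic equation r² - 6r + 9 = 0 has discriminant (-6)² - 4·(9) = 0, so r = 3 is a repeated root.
Hence u_h = (C1 + C2*t)*exp(3*t).
Try u_p = A*exp(5*t). Substituting into the equation and dividing by exp(5*t) gives A = 1/2, so u_p = exp(5*t)/2.
General solution: u = exp(5*t)/2 + C1*exp(3*t) + C2*t*exp(3*t).
Apply the initial conditions: u(0) = 1/2 + C1 = 4 and u'(0) = 5/2 + C2 + 3*C1 = 3. Solving gives C1 = 7/2, C2 = -10.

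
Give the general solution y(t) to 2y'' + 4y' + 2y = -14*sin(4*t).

Divide through by 2: y'' + 2y' + y = -7*sin(4*t).
Characteristic equation r² + 2r + 1 = 0 has discriminant (2)² - 4·(1) = 0, so r = -1 is a repeated root.
Hence y_h = (C1 + C2*t)*exp(-t).
Try y_p = A*cos(4*t) + B*sin(4*t). Substituting and equating the coefficients of cos(4t) and sin(4t) gives A = 56/289, B = 105/289, so y_p = 56*cos(4*t)/289 + 105*sin(4*t)/289.

y = 56*cos(4*t)/289 + 105*sin(4*t)/289 + C1*exp(-t) + C2*t*exp(-t)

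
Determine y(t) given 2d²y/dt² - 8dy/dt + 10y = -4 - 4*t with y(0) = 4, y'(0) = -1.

y = -18/25 - 2*t/5 - 251*exp(2*t)*sin(t)/25 + 118*cos(t)*exp(2*t)/25

Divide through by 2: y'' - 4y' + 5y = -2 - 2*t.
Characteristic equation r² - 4r + 5 = 0 has discriminant (-4)² - 4·(5) = -4 < 0, so r = 2 ± i.
Hence y_h = C1*cos(t)*exp(2*t) + C2*exp(2*t)*sin(t).
For the particular solution try y_p = A0 + A1*t. Substituting and matching coefficients of each power of t gives A0 = -18/25, A1 = -2/5, so y_p = -18/25 - 2*t/5.
General solution: y = -18/25 - 2*t/5 + C1*cos(t)*exp(2*t) + C2*exp(2*t)*sin(t).
Apply the initial conditions: y(0) = -18/25 + C1 = 4 and y'(0) = -2/5 + C2 + 2*C1 = -1. Solving gives C1 = 118/25, C2 = -251/25.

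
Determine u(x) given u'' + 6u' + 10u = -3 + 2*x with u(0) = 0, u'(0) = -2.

u = -21/50 + x/5 - 47*exp(-3*x)*sin(x)/50 + 21*cos(x)*exp(-3*x)/50

Characteristic equation r² + 6r + 10 = 0 has discriminant (6)² - 4·(10) = -4 < 0, so r = -3 ± i.
Hence u_h = C1*cos(x)*exp(-3*x) + C2*exp(-3*x)*sin(x).
For the particular solution try u_p = A0 + A1*x. Substituting and matching coefficients of each power of x gives A0 = -21/50, A1 = 1/5, so u_p = -21/50 + x/5.
General solution: u = -21/50 + x/5 + C1*cos(x)*exp(-3*x) + C2*exp(-3*x)*sin(x).
Apply the initial conditions: u(0) = -21/50 + C1 = 0 and u'(0) = 1/5 + C2 - 3*C1 = -2. Solving gives C1 = 21/50, C2 = -47/50.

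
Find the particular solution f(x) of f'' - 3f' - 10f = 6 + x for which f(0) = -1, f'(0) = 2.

Characteristic equation r² - 3r - 10 = 0 factors as (r - 5)(r + 2) = 0, so r = 5, -2.
Hence f_h = C1*exp(5*x) + C2*exp(-2*x).
For the particular solution try f_p = A0 + A1*x. Substituting and matching coefficients of each power of x gives A0 = -57/100, A1 = -1/10, so f_p = -57/100 - x/10.
General solution: f = -57/100 - x/10 + C1*exp(5*x) + C2*exp(-2*x).
Apply the initial conditions: f(0) = -57/100 + C1 + C2 = -1 and f'(0) = -1/10 - 2*C2 + 5*C1 = 2. Solving gives C1 = 31/175, C2 = -17/28.

f = -57/100 - 17*exp(-2*x)/28 - x/10 + 31*exp(5*x)/175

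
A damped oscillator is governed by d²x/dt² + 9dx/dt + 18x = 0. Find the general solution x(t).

x = C1*exp(-3*t) + C2*exp(-6*t)

Characteristic equation r² + 9r + 18 = 0 factors as (r + 3)(r + 6) = 0, so r = -3, -6.
Hence x_h = C1*exp(-3*t) + C2*exp(-6*t).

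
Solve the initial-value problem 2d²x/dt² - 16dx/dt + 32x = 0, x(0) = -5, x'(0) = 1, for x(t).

Divide through by 2: x'' - 8x' + 16x = 0.
Characteristic equation r² - 8r + 16 = 0 has discriminant (-8)² - 4·(16) = 0, so r = 4 is a repeated root.
Hence x_h = (C1 + C2*t)*exp(4*t).
Apply the initial conditions: x(0) = C1 = -5 and x'(0) = C2 + 4*C1 = 1. Solving gives C1 = -5, C2 = 21.

x = -5*exp(4*t) + 21*t*exp(4*t)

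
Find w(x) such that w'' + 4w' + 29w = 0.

w = C1*cos(5*x)*exp(-2*x) + C2*exp(-2*x)*sin(5*x)

Characteristic equation r² + 4r + 29 = 0 has discriminant (4)² - 4·(29) = -100 < 0, so r = -2 ± 5i.
Hence w_h = C1*cos(5*x)*exp(-2*x) + C2*exp(-2*x)*sin(5*x).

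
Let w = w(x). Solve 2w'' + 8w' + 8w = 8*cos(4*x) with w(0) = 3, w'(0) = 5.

Divide through by 2: w'' + 4w' + 4w = 4*cos(4*x).
Characteristic equation r² + 4r + 4 = 0 has discriminant (4)² - 4·(4) = 0, so r = -2 is a repeated root.
Hence w_h = (C1 + C2*x)*exp(-2*x).
Try w_p = A*cos(4*x) + B*sin(4*x). Substituting and equating the coefficients of cos(4x) and sin(4x) gives A = -3/25, B = 4/25, so w_p = -3*cos(4*x)/25 + 4*sin(4*x)/25.
General solution: w = -3*cos(4*x)/25 + 4*sin(4*x)/25 + C1*exp(-2*x) + C2*x*exp(-2*x).
Apply the initial conditions: w(0) = -3/25 + C1 = 3 and w'(0) = 16/25 + C2 - 2*C1 = 5. Solving gives C1 = 78/25, C2 = 53/5.

w = -3*cos(4*x)/25 + 4*sin(4*x)/25 + 78*exp(-2*x)/25 + 53*x*exp(-2*x)/5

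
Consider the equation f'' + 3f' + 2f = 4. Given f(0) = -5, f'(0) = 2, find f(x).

Characteristic equation r² + 3r + 2 = 0 factors as (r + 2)(r + 1) = 0, so r = -2, -1.
Hence f_h = C1*exp(-2*x) + C2*exp(-x).
For the particular solution try f_p = A0. Substituting and matching coefficients of each power of x gives A0 = 2, so f_p = 2.
General solution: f = 2 + C1*exp(-2*x) + C2*exp(-x).
Apply the initial conditions: f(0) = 2 + C1 + C2 = -5 and f'(0) = -C2 - 2*C1 = 2. Solving gives C1 = 5, C2 = -12.

f = 2 - 12*exp(-x) + 5*exp(-2*x)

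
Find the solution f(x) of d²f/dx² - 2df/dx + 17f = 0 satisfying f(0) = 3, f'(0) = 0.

f = 3*cos(4*x)*exp(x) - 3*exp(x)*sin(4*x)/4

Characteristic equation r² - 2r + 17 = 0 has discriminant (-2)² - 4·(17) = -64 < 0, so r = 1 ± 4i.
Hence f_h = C1*cos(4*x)*exp(x) + C2*exp(x)*sin(4*x).
Apply the initial conditions: f(0) = C1 = 3 and f'(0) = C1 + 4*C2 = 0. Solving gives C1 = 3, C2 = -3/4.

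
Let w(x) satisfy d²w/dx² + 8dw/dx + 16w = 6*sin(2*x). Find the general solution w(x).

w = -6*cos(2*x)/25 + 9*sin(2*x)/50 + C1*exp(-4*x) + C2*x*exp(-4*x)

Characteristic equation r² + 8r + 16 = 0 has discriminant (8)² - 4·(16) = 0, so r = -4 is a repeated root.
Hence w_h = (C1 + C2*x)*exp(-4*x).
Try w_p = A*cos(2*x) + B*sin(2*x). Substituting and equating the coefficients of cos(2x) and sin(2x) gives A = -6/25, B = 9/50, so w_p = -6*cos(2*x)/25 + 9*sin(2*x)/50.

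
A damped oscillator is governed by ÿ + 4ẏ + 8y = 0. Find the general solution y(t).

y = C1*cos(2*t)*exp(-2*t) + C2*exp(-2*t)*sin(2*t)

Characteristic equation r² + 4r + 8 = 0 has discriminant (4)² - 4·(8) = -16 < 0, so r = -2 ± 2i.
Hence y_h = C1*cos(2*t)*exp(-2*t) + C2*exp(-2*t)*sin(2*t).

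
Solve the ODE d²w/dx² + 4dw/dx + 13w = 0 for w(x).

w = C1*cos(3*x)*exp(-2*x) + C2*exp(-2*x)*sin(3*x)

Characteristic equation r² + 4r + 13 = 0 has discriminant (4)² - 4·(13) = -36 < 0, so r = -2 ± 3i.
Hence w_h = C1*cos(3*x)*exp(-2*x) + C2*exp(-2*x)*sin(3*x).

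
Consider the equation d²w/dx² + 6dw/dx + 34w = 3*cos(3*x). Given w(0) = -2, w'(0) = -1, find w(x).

w = 54*sin(3*x)/949 + 75*cos(3*x)/949 - 1973*cos(5*x)*exp(-3*x)/949 - 1406*exp(-3*x)*sin(5*x)/949

Characteristic equation r² + 6r + 34 = 0 has discriminant (6)² - 4·(34) = -100 < 0, so r = -3 ± 5i.
Hence w_h = C1*cos(5*x)*exp(-3*x) + C2*exp(-3*x)*sin(5*x).
Try w_p = A*cos(3*x) + B*sin(3*x). Substituting and equating the coefficients of cos(3x) and sin(3x) gives A = 75/949, B = 54/949, so w_p = 54*sin(3*x)/949 + 75*cos(3*x)/949.
General solution: w = 54*sin(3*x)/949 + 75*cos(3*x)/949 + C1*cos(5*x)*exp(-3*x) + C2*exp(-3*x)*sin(5*x).
Apply the initial conditions: w(0) = 75/949 + C1 = -2 and w'(0) = 162/949 - 3*C1 + 5*C2 = -1. Solving gives C1 = -1973/949, C2 = -1406/949.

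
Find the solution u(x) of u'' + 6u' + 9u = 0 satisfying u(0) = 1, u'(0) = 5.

u = 8*x*exp(-3*x) + exp(-3*x)

Characteristic equation r² + 6r + 9 = 0 has discriminant (6)² - 4·(9) = 0, so r = -3 is a repeated root.
Hence u_h = (C1 + C2*x)*exp(-3*x).
Apply the initial conditions: u(0) = C1 = 1 and u'(0) = C2 - 3*C1 = 5. Solving gives C1 = 1, C2 = 8.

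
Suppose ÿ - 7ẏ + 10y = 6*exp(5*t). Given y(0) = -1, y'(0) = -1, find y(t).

Characteristic equation r² - 7r + 10 = 0 factors as (r - 5)(r - 2) = 0, so r = 5, 2.
Hence y_h = C1*exp(5*t) + C2*exp(2*t).
Since exp(5*t) solves the homogeneous equation (r = 5 is a root of multiplicity 1), multiply the trial by t. Try y_p = A*t*exp(5*t). Substituting into the equation and dividing by exp(5*t) gives A = 2, so y_p = 2*t*exp(5*t).
General solution: y = C1*exp(5*t) + C2*exp(2*t) + 2*t*exp(5*t).
Apply the initial conditions: y(0) = C1 + C2 = -1 and y'(0) = 2 + 2*C2 + 5*C1 = -1. Solving gives C1 = -1/3, C2 = -2/3.

y = -2*exp(2*t)/3 - exp(5*t)/3 + 2*t*exp(5*t)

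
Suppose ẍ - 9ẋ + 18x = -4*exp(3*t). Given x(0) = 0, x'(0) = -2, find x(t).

Characteristic equation r² - 9r + 18 = 0 factors as (r - 3)(r - 6) = 0, so r = 3, 6.
Hence x_h = C1*exp(3*t) + C2*exp(6*t).
Since exp(3*t) solves the homogeneous equation (r = 3 is a root of multiplicity 1), multiply the trial by t. Try x_p = A*t*exp(3*t). Substituting into the equation and dividing by exp(3*t) gives A = 4/3, so x_p = 4*t*exp(3*t)/3.
General solution: x = C1*exp(3*t) + C2*exp(6*t) + 4*t*exp(3*t)/3.
Apply the initial conditions: x(0) = C1 + C2 = 0 and x'(0) = 4/3 + 3*C1 + 6*C2 = -2. Solving gives C1 = 10/9, C2 = -10/9.

x = -10*exp(6*t)/9 + 10*exp(3*t)/9 + 4*t*exp(3*t)/3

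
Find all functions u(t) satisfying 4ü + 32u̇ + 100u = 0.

Divide through by 4: u'' + 8u' + 25u = 0.
Characteristic equation r² + 8r + 25 = 0 has discriminant (8)² - 4·(25) = -36 < 0, so r = -4 ± 3i.
Hence u_h = C1*cos(3*t)*exp(-4*t) + C2*exp(-4*t)*sin(3*t).

u = C1*cos(3*t)*exp(-4*t) + C2*exp(-4*t)*sin(3*t)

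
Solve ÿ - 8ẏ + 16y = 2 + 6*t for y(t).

Characteristic equation r² - 8r + 16 = 0 has discriminant (-8)² - 4·(16) = 0, so r = 4 is a repeated root.
Hence y_h = (C1 + C2*t)*exp(4*t).
For the particular solution try y_p = A0 + A1*t. Substituting and matching coefficients of each power of t gives A0 = 5/16, A1 = 3/8, so y_p = 5/16 + 3*t/8.

y = 5/16 + 3*t/8 + C1*exp(4*t) + C2*t*exp(4*t)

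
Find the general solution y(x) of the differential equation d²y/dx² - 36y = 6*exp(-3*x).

Characteristic equation r² - 36 = 0 factors as (r + 6)(r - 6) = 0, so r = -6, 6.
Hence y_h = C1*exp(-6*x) + C2*exp(6*x).
Try y_p = A*exp(-3*x). Substituting into the equation and dividing by exp(-3*x) gives A = -2/9, so y_p = -2*exp(-3*x)/9.

y = -2*exp(-3*x)/9 + C1*exp(-6*x) + C2*exp(6*x)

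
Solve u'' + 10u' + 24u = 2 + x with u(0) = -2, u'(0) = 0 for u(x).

u = 19/288 - 199*exp(-4*x)/32 + x/24 + 299*exp(-6*x)/72

Characteristic equation r² + 10r + 24 = 0 factors as (r + 6)(r + 4) = 0, so r = -6, -4.
Hence u_h = C1*exp(-6*x) + C2*exp(-4*x).
For the particular solution try u_p = A0 + A1*x. Substituting and matching coefficients of each power of x gives A0 = 19/288, A1 = 1/24, so u_p = 19/288 + x/24.
General solution: u = 19/288 + x/24 + C1*exp(-6*x) + C2*exp(-4*x).
Apply the initial conditions: u(0) = 19/288 + C1 + C2 = -2 and u'(0) = 1/24 - 6*C1 - 4*C2 = 0. Solving gives C1 = 299/72, C2 = -199/32.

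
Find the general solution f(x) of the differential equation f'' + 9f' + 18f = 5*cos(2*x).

f = 7*cos(2*x)/52 + 9*sin(2*x)/52 + C1*exp(-6*x) + C2*exp(-3*x)

Characteristic equation r² + 9r + 18 = 0 factors as (r + 6)(r + 3) = 0, so r = -6, -3.
Hence f_h = C1*exp(-6*x) + C2*exp(-3*x).
Try f_p = A*cos(2*x) + B*sin(2*x). Substituting and equating the coefficients of cos(2x) and sin(2x) gives A = 7/52, B = 9/52, so f_p = 7*cos(2*x)/52 + 9*sin(2*x)/52.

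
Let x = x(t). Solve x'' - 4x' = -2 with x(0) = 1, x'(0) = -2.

x = 13/8 + t/2 - 5*exp(4*t)/8

Characteristic equation r² - 4r = 0 factors as (r - 4)r = 0, so r = 4, 0.
Hence x_h = C1*exp(4*t) + C2.
Since 0 is a characteristic root (multiplicity 1), multiply the polynomial trial by t: try x_p = A0*t. Substituting and matching coefficients of each power of t gives A0 = 1/2, so x_p = t/2.
General solution: x = C2 + t/2 + C1*exp(4*t).
Apply the initial conditions: x(0) = C1 + C2 = 1 and x'(0) = 1/2 + 4*C1 = -2. Solving gives C1 = -5/8, C2 = 13/8.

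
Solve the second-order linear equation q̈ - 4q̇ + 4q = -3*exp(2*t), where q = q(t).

q = C1*exp(2*t) - 3*t**2*exp(2*t)/2 + C2*t*exp(2*t)

Characteristic equation r² - 4r + 4 = 0 has discriminant (-4)² - 4·(4) = 0, so r = 2 is a repeated root.
Hence q_h = (C1 + C2*t)*exp(2*t).
Since exp(2*t) solves the homogeneous equation (r = 2 is a root of multiplicity 2), multiply the trial by t^2. Try q_p = A*t^2*exp(2*t). Substituting into the equation and dividing by exp(2*t) gives A = -3/2, so q_p = -3*t^2*exp(2*t)/2.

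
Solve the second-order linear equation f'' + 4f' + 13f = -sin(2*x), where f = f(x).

Characteristic equation r² + 4r + 13 = 0 has discriminant (4)² - 4·(13) = -36 < 0, so r = -2 ± 3i.
Hence f_h = C1*cos(3*x)*exp(-2*x) + C2*exp(-2*x)*sin(3*x).
Try f_p = A*cos(2*x) + B*sin(2*x). Substituting and equating the coefficients of cos(2x) and sin(2x) gives A = 8/145, B = -9/145, so f_p = -9*sin(2*x)/145 + 8*cos(2*x)/145.

f = -9*sin(2*x)/145 + 8*cos(2*x)/145 + C1*cos(3*x)*exp(-2*x) + C2*exp(-2*x)*sin(3*x)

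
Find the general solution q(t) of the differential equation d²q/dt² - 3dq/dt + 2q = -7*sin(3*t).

q = -63*cos(3*t)/130 + 49*sin(3*t)/130 + C1*exp(2*t) + C2*exp(t)

Characteristic equation r² - 3r + 2 = 0 factors as (r - 2)(r - 1) = 0, so r = 2, 1.
Hence q_h = C1*exp(2*t) + C2*exp(t).
Try q_p = A*cos(3*t) + B*sin(3*t). Substituting and equating the coefficients of cos(3t) and sin(3t) gives A = -63/130, B = 49/130, so q_p = -63*cos(3*t)/130 + 49*sin(3*t)/130.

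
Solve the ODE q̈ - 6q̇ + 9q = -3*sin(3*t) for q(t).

q = -cos(3*t)/6 + C1*exp(3*t) + C2*t*exp(3*t)

Characteristic equation r² - 6r + 9 = 0 has discriminant (-6)² - 4·(9) = 0, so r = 3 is a repeated root.
Hence q_h = (C1 + C2*t)*exp(3*t).
Try q_p = A*cos(3*t) + B*sin(3*t). Substituting and equating the coefficients of cos(3t) and sin(3t) gives A = -1/6, B = 0, so q_p = -cos(3*t)/6.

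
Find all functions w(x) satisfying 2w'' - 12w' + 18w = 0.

w = C1*exp(3*x) + C2*x*exp(3*x)

Divide through by 2: w'' - 6w' + 9w = 0.
Characteristic equation r² - 6r + 9 = 0 has discriminant (-6)² - 4·(9) = 0, so r = 3 is a repeated root.
Hence w_h = (C1 + C2*x)*exp(3*x).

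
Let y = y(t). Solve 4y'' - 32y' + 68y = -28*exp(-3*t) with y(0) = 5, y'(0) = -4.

Divide through by 4: y'' - 8y' + 17y = -7*exp(-3*t).
Characteristic equation r² - 8r + 17 = 0 has discriminant (-8)² - 4·(17) = -4 < 0, so r = 4 ± i.
Hence y_h = C1*cos(t)*exp(4*t) + C2*exp(4*t)*sin(t).
Try y_p = A*exp(-3*t). Substituting into the equation and dividing by exp(-3*t) gives A = -7/50, so y_p = -7*exp(-3*t)/50.
General solution: y = -7*exp(-3*t)/50 + C1*cos(t)*exp(4*t) + C2*exp(4*t)*sin(t).
Apply the initial conditions: y(0) = -7/50 + C1 = 5 and y'(0) = 21/50 + C2 + 4*C1 = -4. Solving gives C1 = 257/50, C2 = -1249/50.

y = -7*exp(-3*t)/50 - 1249*exp(4*t)*sin(t)/50 + 257*cos(t)*exp(4*t)/50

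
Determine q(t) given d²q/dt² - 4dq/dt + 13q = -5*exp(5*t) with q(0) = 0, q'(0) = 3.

q = -5*exp(5*t)/18 + 5*cos(3*t)*exp(2*t)/18 + 23*exp(2*t)*sin(3*t)/18

Characteristic equation r² - 4r + 13 = 0 has discriminant (-4)² - 4·(13) = -36 < 0, so r = 2 ± 3i.
Hence q_h = C1*cos(3*t)*exp(2*t) + C2*exp(2*t)*sin(3*t).
Try q_p = A*exp(5*t). Substituting into the equation and dividing by exp(5*t) gives A = -5/18, so q_p = -5*exp(5*t)/18.
General solution: q = -5*exp(5*t)/18 + C1*cos(3*t)*exp(2*t) + C2*exp(2*t)*sin(3*t).
Apply the initial conditions: q(0) = -5/18 + C1 = 0 and q'(0) = -25/18 + 2*C1 + 3*C2 = 3. Solving gives C1 = 5/18, C2 = 23/18.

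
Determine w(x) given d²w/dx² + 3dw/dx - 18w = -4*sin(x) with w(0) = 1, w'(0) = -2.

Characteristic equation r² + 3r - 18 = 0 factors as (r + 6)(r - 3) = 0, so r = -6, 3.
Hence w_h = C1*exp(-6*x) + C2*exp(3*x).
Try w_p = A*cos(x) + B*sin(x). Substituting and equating the coefficients of cos(x) and sin(x) gives A = 6/185, B = 38/185, so w_p = 6*cos(x)/185 + 38*sin(x)/185.
General solution: w = 6*cos(x)/185 + 38*sin(x)/185 + C1*exp(-6*x) + C2*exp(3*x).
Apply the initial conditions: w(0) = 6/185 + C1 + C2 = 1 and w'(0) = 38/185 - 6*C1 + 3*C2 = -2. Solving gives C1 = 21/37, C2 = 2/5.

w = 2*exp(3*x)/5 + 6*cos(x)/185 + 21*exp(-6*x)/37 + 38*sin(x)/185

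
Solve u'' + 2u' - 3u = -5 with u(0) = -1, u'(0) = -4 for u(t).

u = 5/3 - 3*exp(t) + exp(-3*t)/3

Characteristic equation r² + 2r - 3 = 0 factors as (r + 3)(r - 1) = 0, so r = -3, 1.
Hence u_h = C1*exp(-3*t) + C2*exp(t).
For the particular solution try u_p = A0. Substituting and matching coefficients of each power of t gives A0 = 5/3, so u_p = 5/3.
General solution: u = 5/3 + C1*exp(-3*t) + C2*exp(t).
Apply the initial conditions: u(0) = 5/3 + C1 + C2 = -1 and u'(0) = C2 - 3*C1 = -4. Solving gives C1 = 1/3, C2 = -3.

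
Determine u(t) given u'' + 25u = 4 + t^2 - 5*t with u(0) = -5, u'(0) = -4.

Characteristic equation r² + 25 = 0 has discriminant (0)² - 4·(25) = -100 < 0, so r = ± 5i.
Hence u_h = C1*cos(5*t) + C2*sin(5*t).
For the particular solution try u_p = A0 + A1*t + A2*t^2. Substituting and matching coefficients of each power of t gives A0 = 98/625, A1 = -1/5, A2 = 1/25, so u_p = 98/625 - t/5 + t^2/25.
General solution: u = 98/625 - t/5 + t^2/25 + C1*cos(5*t) + C2*sin(5*t).
Apply the initial conditions: u(0) = 98/625 + C1 = -5 and u'(0) = -1/5 + 5*C2 = -4. Solving gives C1 = -3223/625, C2 = -19/25.

u = 98/625 - 3223*cos(5*t)/625 - 19*sin(5*t)/25 - t/5 + t**2/25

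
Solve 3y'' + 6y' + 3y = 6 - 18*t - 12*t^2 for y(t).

y = -10 - 4*t**2 + 10*t + C1*exp(-t) + C2*t*exp(-t)

Divide through by 3: y'' + 2y' + y = 2 - 6*t - 4*t^2.
Characteristic equation r² + 2r + 1 = 0 has discriminant (2)² - 4·(1) = 0, so r = -1 is a repeated root.
Hence y_h = (C1 + C2*t)*exp(-t).
For the particular solution try y_p = A0 + A1*t + A2*t^2. Substituting and matching coefficients of each power of t gives A0 = -10, A1 = 10, A2 = -4, so y_p = -10 - 4*t^2 + 10*t.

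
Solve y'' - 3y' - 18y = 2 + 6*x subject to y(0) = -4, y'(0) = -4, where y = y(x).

Characteristic equation r² - 3r - 18 = 0 factors as (r - 6)(r + 3) = 0, so r = 6, -3.
Hence y_h = C1*exp(6*x) + C2*exp(-3*x).
For the particular solution try y_p = A0 + A1*x. Substituting and matching coefficients of each power of x gives A0 = -1/18, A1 = -1/3, so y_p = -1/18 - x/3.
General solution: y = -1/18 - x/3 + C1*exp(6*x) + C2*exp(-3*x).
Apply the initial conditions: y(0) = -1/18 + C1 + C2 = -4 and y'(0) = -1/3 - 3*C2 + 6*C1 = -4. Solving gives C1 = -31/18, C2 = -20/9.

y = -1/18 - 31*exp(6*x)/18 - 20*exp(-3*x)/9 - x/3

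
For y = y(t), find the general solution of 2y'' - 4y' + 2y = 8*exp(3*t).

Divide through by 2: y'' - 2y' + y = 4*exp(3*t).
Characteristic equation r² - 2r + 1 = 0 has discriminant (-2)² - 4·(1) = 0, so r = 1 is a repeated root.
Hence y_h = (C1 + C2*t)*exp(t).
Try y_p = A*exp(3*t). Substituting into the equation and dividing by exp(3*t) gives A = 1, so y_p = exp(3*t).

y = C1*exp(t) + C2*t*exp(t) + exp(3*t)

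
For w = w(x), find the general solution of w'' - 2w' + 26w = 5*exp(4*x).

w = 5*exp(4*x)/34 + C1*cos(5*x)*exp(x) + C2*exp(x)*sin(5*x)

Characteristic equation r² - 2r + 26 = 0 has discriminant (-2)² - 4·(26) = -100 < 0, so r = 1 ± 5i.
Hence w_h = C1*cos(5*x)*exp(x) + C2*exp(x)*sin(5*x).
Try w_p = A*exp(4*x). Substituting into the equation and dividing by exp(4*x) gives A = 5/34, so w_p = 5*exp(4*x)/34.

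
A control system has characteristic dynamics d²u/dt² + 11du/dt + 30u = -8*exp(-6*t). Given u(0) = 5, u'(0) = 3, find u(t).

u = -20*exp(-6*t) + 25*exp(-5*t) + 8*t*exp(-6*t)

Characteristic equation r² + 11r + 30 = 0 factors as (r + 5)(r + 6) = 0, so r = -5, -6.
Hence u_h = C1*exp(-5*t) + C2*exp(-6*t).
Since exp(-6*t) solves the homogeneous equation (r = -6 is a root of multiplicity 1), multiply the trial by t. Try u_p = A*t*exp(-6*t). Substituting into the equation and dividing by exp(-6*t) gives A = 8, so u_p = 8*t*exp(-6*t).
General solution: u = C1*exp(-5*t) + C2*exp(-6*t) + 8*t*exp(-6*t).
Apply the initial conditions: u(0) = C1 + C2 = 5 and u'(0) = 8 - 6*C2 - 5*C1 = 3. Solving gives C1 = 25, C2 = -20.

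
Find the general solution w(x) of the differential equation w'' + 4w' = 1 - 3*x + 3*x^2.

Characteristic equation r² + 4r = 0 factors as (r + 4)r = 0, so r = -4, 0.
Hence w_h = C1*exp(-4*x) + C2.
Since 0 is a characteristic root (multiplicity 1), multiply the polynomial trial by x: try w_p = x*(A0 + A1*x + A2*x^2). Substituting and matching coefficients of each power of x gives A0 = 17/32, A1 = -9/16, A2 = 1/4, so w_p = -9*x^2/16 + x^3/4 + 17*x/32.

w = C2 - 9*x**2/16 + x**3/4 + 17*x/32 + C1*exp(-4*x)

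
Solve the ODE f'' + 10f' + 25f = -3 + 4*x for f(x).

f = -23/125 + 4*x/25 + C1*exp(-5*x) + C2*x*exp(-5*x)

Characteristic equation r² + 10r + 25 = 0 has discriminant (10)² - 4·(25) = 0, so r = -5 is a repeated root.
Hence f_h = (C1 + C2*x)*exp(-5*x).
For the particular solution try f_p = A0 + A1*x. Substituting and matching coefficients of each power of x gives A0 = -23/125, A1 = 4/25, so f_p = -23/125 + 4*x/25.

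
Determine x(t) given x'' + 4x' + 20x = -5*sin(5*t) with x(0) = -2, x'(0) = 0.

x = sin(5*t)/17 + 4*cos(5*t)/17 - 81*exp(-2*t)*sin(4*t)/68 - 38*cos(4*t)*exp(-2*t)/17

Characteristic equation r² + 4r + 20 = 0 has discriminant (4)² - 4·(20) = -64 < 0, so r = -2 ± 4i.
Hence x_h = C1*cos(4*t)*exp(-2*t) + C2*exp(-2*t)*sin(4*t).
Try x_p = A*cos(5*t) + B*sin(5*t). Substituting and equating the coefficients of cos(5t) and sin(5t) gives A = 4/17, B = 1/17, so x_p = sin(5*t)/17 + 4*cos(5*t)/17.
General solution: x = sin(5*t)/17 + 4*cos(5*t)/17 + C1*cos(4*t)*exp(-2*t) + C2*exp(-2*t)*sin(4*t).
Apply the initial conditions: x(0) = 4/17 + C1 = -2 and x'(0) = 5/17 - 2*C1 + 4*C2 = 0. Solving gives C1 = -38/17, C2 = -81/68.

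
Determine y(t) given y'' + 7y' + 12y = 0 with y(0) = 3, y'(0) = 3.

y = -12*exp(-4*t) + 15*exp(-3*t)

Characteristic equation r² + 7r + 12 = 0 factors as (r + 4)(r + 3) = 0, so r = -4, -3.
Hence y_h = C1*exp(-4*t) + C2*exp(-3*t).
Apply the initial conditions: y(0) = C1 + C2 = 3 and y'(0) = -4*C1 - 3*C2 = 3. Solving gives C1 = -12, C2 = 15.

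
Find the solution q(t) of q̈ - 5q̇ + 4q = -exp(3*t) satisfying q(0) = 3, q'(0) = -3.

Characteristic equation r² - 5r + 4 = 0 factors as (r - 1)(r - 4) = 0, so r = 1, 4.
Hence q_h = C1*exp(t) + C2*exp(4*t).
Try q_p = A*exp(3*t). Substituting into the equation and dividing by exp(3*t) gives A = 1/2, so q_p = exp(3*t)/2.
General solution: q = exp(3*t)/2 + C1*exp(t) + C2*exp(4*t).
Apply the initial conditions: q(0) = 1/2 + C1 + C2 = 3 and q'(0) = 3/2 + C1 + 4*C2 = -3. Solving gives C1 = 29/6, C2 = -7/3.

q = exp(3*t)/2 - 7*exp(4*t)/3 + 29*exp(t)/6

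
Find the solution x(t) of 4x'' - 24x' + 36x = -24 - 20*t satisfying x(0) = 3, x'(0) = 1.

x = -28/27 - 5*t/9 + 109*exp(3*t)/27 - 95*t*exp(3*t)/9

Divide through by 4: x'' - 6x' + 9x = -6 - 5*t.
Characteristic equation r² - 6r + 9 = 0 has discriminant (-6)² - 4·(9) = 0, so r = 3 is a repeated root.
Hence x_h = (C1 + C2*t)*exp(3*t).
For the particular solution try x_p = A0 + A1*t. Substituting and matching coefficients of each power of t gives A0 = -28/27, A1 = -5/9, so x_p = -28/27 - 5*t/9.
General solution: x = -28/27 - 5*t/9 + C1*exp(3*t) + C2*t*exp(3*t).
Apply the initial conditions: x(0) = -28/27 + C1 = 3 and x'(0) = -5/9 + C2 + 3*C1 = 1. Solving gives C1 = 109/27, C2 = -95/9.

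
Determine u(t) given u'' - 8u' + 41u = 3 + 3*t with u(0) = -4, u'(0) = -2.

u = 147/1681 + 3*t/41 - 6871*cos(5*t)*exp(4*t)/1681 + 23999*exp(4*t)*sin(5*t)/8405

Characteristic equation r² - 8r + 41 = 0 has discriminant (-8)² - 4·(41) = -100 < 0, so r = 4 ± 5i.
Hence u_h = C1*cos(5*t)*exp(4*t) + C2*exp(4*t)*sin(5*t).
For the particular solution try u_p = A0 + A1*t. Substituting and matching coefficients of each power of t gives A0 = 147/1681, A1 = 3/41, so u_p = 147/1681 + 3*t/41.
General solution: u = 147/1681 + 3*t/41 + C1*cos(5*t)*exp(4*t) + C2*exp(4*t)*sin(5*t).
Apply the initial conditions: u(0) = 147/1681 + C1 = -4 and u'(0) = 3/41 + 4*C1 + 5*C2 = -2. Solving gives C1 = -6871/1681, C2 = 23999/8405.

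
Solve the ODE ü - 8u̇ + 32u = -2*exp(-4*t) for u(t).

u = -exp(-4*t)/40 + C1*cos(4*t)*exp(4*t) + C2*exp(4*t)*sin(4*t)

Characteristic equation r² - 8r + 32 = 0 has discriminant (-8)² - 4·(32) = -64 < 0, so r = 4 ± 4i.
Hence u_h = C1*cos(4*t)*exp(4*t) + C2*exp(4*t)*sin(4*t).
Try u_p = A*exp(-4*t). Substituting into the equation and dividing by exp(-4*t) gives A = -1/40, so u_p = -exp(-4*t)/40.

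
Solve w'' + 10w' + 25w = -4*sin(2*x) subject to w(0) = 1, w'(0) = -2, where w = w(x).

Characteristic equation r² + 10r + 25 = 0 has discriminant (10)² - 4·(25) = 0, so r = -5 is a repeated root.
Hence w_h = (C1 + C2*x)*exp(-5*x).
Try w_p = A*cos(2*x) + B*sin(2*x). Substituting and equating the coefficients of cos(2x) and sin(2x) gives A = 80/841, B = -84/841, so w_p = -84*sin(2*x)/841 + 80*cos(2*x)/841.
General solution: w = -84*sin(2*x)/841 + 80*cos(2*x)/841 + C1*exp(-5*x) + C2*x*exp(-5*x).
Apply the initial conditions: w(0) = 80/841 + C1 = 1 and w'(0) = -168/841 + C2 - 5*C1 = -2. Solving gives C1 = 761/841, C2 = 79/29.

w = -84*sin(2*x)/841 + 80*cos(2*x)/841 + 761*exp(-5*x)/841 + 79*x*exp(-5*x)/29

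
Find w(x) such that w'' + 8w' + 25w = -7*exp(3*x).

Characteristic equation r² + 8r + 25 = 0 has discriminant (8)² - 4·(25) = -36 < 0, so r = -4 ± 3i.
Hence w_h = C1*cos(3*x)*exp(-4*x) + C2*exp(-4*x)*sin(3*x).
Try w_p = A*exp(3*x). Substituting into the equation and dividing by exp(3*x) gives A = -7/58, so w_p = -7*exp(3*x)/58.

w = -7*exp(3*x)/58 + C1*cos(3*x)*exp(-4*x) + C2*exp(-4*x)*sin(3*x)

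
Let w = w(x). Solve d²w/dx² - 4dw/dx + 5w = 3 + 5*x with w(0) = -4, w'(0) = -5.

w = 7/5 + x - 27*cos(x)*exp(2*x)/5 + 24*exp(2*x)*sin(x)/5

Characteristic equation r² - 4r + 5 = 0 has discriminant (-4)² - 4·(5) = -4 < 0, so r = 2 ± i.
Hence w_h = C1*cos(x)*exp(2*x) + C2*exp(2*x)*sin(x).
For the particular solution try w_p = A0 + A1*x. Substituting and matching coefficients of each power of x gives A0 = 7/5, A1 = 1, so w_p = 7/5 + x.
General solution: w = 7/5 + x + C1*cos(x)*exp(2*x) + C2*exp(2*x)*sin(x).
Apply the initial conditions: w(0) = 7/5 + C1 = -4 and w'(0) = 1 + C2 + 2*C1 = -5. Solving gives C1 = -27/5, C2 = 24/5.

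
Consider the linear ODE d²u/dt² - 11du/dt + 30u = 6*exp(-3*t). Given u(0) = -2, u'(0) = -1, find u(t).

u = -47*exp(5*t)/4 + exp(-3*t)/12 + 29*exp(6*t)/3

Characteristic equation r² - 11r + 30 = 0 factors as (r - 5)(r - 6) = 0, so r = 5, 6.
Hence u_h = C1*exp(5*t) + C2*exp(6*t).
Try u_p = A*exp(-3*t). Substituting into the equation and dividing by exp(-3*t) gives A = 1/12, so u_p = exp(-3*t)/12.
General solution: u = exp(-3*t)/12 + C1*exp(5*t) + C2*exp(6*t).
Apply the initial conditions: u(0) = 1/12 + C1 + C2 = -2 and u'(0) = -1/4 + 5*C1 + 6*C2 = -1. Solving gives C1 = -47/4, C2 = 29/3.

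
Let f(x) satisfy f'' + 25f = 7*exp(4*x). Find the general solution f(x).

Characteristic equation r² + 25 = 0 has discriminant (0)² - 4·(25) = -100 < 0, so r = ± 5i.
Hence f_h = C1*cos(5*x) + C2*sin(5*x).
Try f_p = A*exp(4*x). Substituting into the equation and dividing by exp(4*x) gives A = 7/41, so f_p = 7*exp(4*x)/41.

f = 7*exp(4*x)/41 + C1*cos(5*x) + C2*sin(5*x)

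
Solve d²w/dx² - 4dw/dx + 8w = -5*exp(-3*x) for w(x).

w = -5*exp(-3*x)/29 + C1*cos(2*x)*exp(2*x) + C2*exp(2*x)*sin(2*x)

Characteristic equation r² - 4r + 8 = 0 has discriminant (-4)² - 4·(8) = -16 < 0, so r = 2 ± 2i.
Hence w_h = C1*cos(2*x)*exp(2*x) + C2*exp(2*x)*sin(2*x).
Try w_p = A*exp(-3*x). Substituting into the equation and dividing by exp(-3*x) gives A = -5/29, so w_p = -5*exp(-3*x)/29.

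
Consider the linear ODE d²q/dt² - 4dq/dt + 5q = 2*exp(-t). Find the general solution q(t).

q = exp(-t)/5 + C1*cos(t)*exp(2*t) + C2*exp(2*t)*sin(t)

Characteristic equation r² - 4r + 5 = 0 has discriminant (-4)² - 4·(5) = -4 < 0, so r = 2 ± i.
Hence q_h = C1*cos(t)*exp(2*t) + C2*exp(2*t)*sin(t).
Try q_p = A*exp(-t). Substituting into the equation and dividing by exp(-t) gives A = 1/5, so q_p = exp(-t)/5.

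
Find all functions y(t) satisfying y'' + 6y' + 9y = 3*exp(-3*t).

y = C1*exp(-3*t) + 3*t**2*exp(-3*t)/2 + C2*t*exp(-3*t)

Characteristic equation r² + 6r + 9 = 0 has discriminant (6)² - 4·(9) = 0, so r = -3 is a repeated root.
Hence y_h = (C1 + C2*t)*exp(-3*t).
Since exp(-3*t) solves the homogeneous equation (r = -3 is a root of multiplicity 2), multiply the trial by t^2. Try y_p = A*t^2*exp(-3*t). Substituting into the equation and dividing by exp(-3*t) gives A = 3/2, so y_p = 3*t^2*exp(-3*t)/2.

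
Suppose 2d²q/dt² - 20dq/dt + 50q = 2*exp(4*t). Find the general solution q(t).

Divide through by 2: q'' - 10q' + 25q = exp(4*t).
Characteristic equation r² - 10r + 25 = 0 has discriminant (-10)² - 4·(25) = 0, so r = 5 is a repeated root.
Hence q_h = (C1 + C2*t)*exp(5*t).
Try q_p = A*exp(4*t). Substituting into the equation and dividing by exp(4*t) gives A = 1, so q_p = exp(4*t).

q = C1*exp(5*t) + C2*t*exp(5*t) + exp(4*t)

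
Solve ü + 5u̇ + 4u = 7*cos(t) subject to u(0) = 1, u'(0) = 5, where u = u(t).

u = -74*exp(-4*t)/51 + 11*exp(-t)/6 + 21*cos(t)/34 + 35*sin(t)/34

Characteristic equation r² + 5r + 4 = 0 factors as (r + 4)(r + 1) = 0, so r = -4, -1.
Hence u_h = C1*exp(-4*t) + C2*exp(-t).
Try u_p = A*cos(t) + B*sin(t). Substituting and equating the coefficients of cos(t) and sin(t) gives A = 21/34, B = 35/34, so u_p = 21*cos(t)/34 + 35*sin(t)/34.
General solution: u = 21*cos(t)/34 + 35*sin(t)/34 + C1*exp(-4*t) + C2*exp(-t).
Apply the initial conditions: u(0) = 21/34 + C1 + C2 = 1 and u'(0) = 35/34 - C2 - 4*C1 = 5. Solving gives C1 = -74/51, C2 = 11/6.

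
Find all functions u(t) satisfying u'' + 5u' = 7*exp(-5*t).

Characteristic equation r² + 5r = 0 factors as (r + 5)r = 0, so r = -5, 0.
Hence u_h = C1*exp(-5*t) + C2.
Since exp(-5*t) solves the homogeneous equation (r = -5 is a root of multiplicity 1), multiply the trial by t. Try u_p = A*t*exp(-5*t). Substituting into the equation and dividing by exp(-5*t) gives A = -7/5, so u_p = -7*t*exp(-5*t)/5.

u = C2 + C1*exp(-5*t) - 7*t*exp(-5*t)/5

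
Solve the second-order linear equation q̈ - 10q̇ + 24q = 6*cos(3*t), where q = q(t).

q = -4*sin(3*t)/25 + 2*cos(3*t)/25 + C1*exp(4*t) + C2*exp(6*t)

Characteristic equation r² - 10r + 24 = 0 factors as (r - 4)(r - 6) = 0, so r = 4, 6.
Hence q_h = C1*exp(4*t) + C2*exp(6*t).
Try q_p = A*cos(3*t) + B*sin(3*t). Substituting and equating the coefficients of cos(3t) and sin(3t) gives A = 2/25, B = -4/25, so q_p = -4*sin(3*t)/25 + 2*cos(3*t)/25.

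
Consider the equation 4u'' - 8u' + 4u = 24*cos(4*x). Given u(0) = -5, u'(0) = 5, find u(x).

u = -1355*exp(x)/289 - 90*cos(4*x)/289 - 48*sin(4*x)/289 + 176*x*exp(x)/17

Divide through by 4: u'' - 2u' + u = 6*cos(4*x).
Characteristic equation r² - 2r + 1 = 0 has discriminant (-2)² - 4·(1) = 0, so r = 1 is a repeated root.
Hence u_h = (C1 + C2*x)*exp(x).
Try u_p = A*cos(4*x) + B*sin(4*x). Substituting and equating the coefficients of cos(4x) and sin(4x) gives A = -90/289, B = -48/289, so u_p = -90*cos(4*x)/289 - 48*sin(4*x)/289.
General solution: u = -90*cos(4*x)/289 - 48*sin(4*x)/289 + C1*exp(x) + C2*x*exp(x).
Apply the initial conditions: u(0) = -90/289 + C1 = -5 and u'(0) = -192/289 + C1 + C2 = 5. Solving gives C1 = -1355/289, C2 = 176/17.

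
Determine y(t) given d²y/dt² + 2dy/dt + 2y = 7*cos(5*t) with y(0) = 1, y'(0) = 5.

y = -161*cos(5*t)/629 + 70*sin(5*t)/629 + 790*cos(t)*exp(-t)/629 + 3585*exp(-t)*sin(t)/629

Characteristic equation r² + 2r + 2 = 0 has discriminant (2)² - 4·(2) = -4 < 0, so r = -1 ± i.
Hence y_h = C1*cos(t)*exp(-t) + C2*exp(-t)*sin(t).
Try y_p = A*cos(5*t) + B*sin(5*t). Substituting and equating the coefficients of cos(5t) and sin(5t) gives A = -161/629, B = 70/629, so y_p = -161*cos(5*t)/629 + 70*sin(5*t)/629.
General solution: y = -161*cos(5*t)/629 + 70*sin(5*t)/629 + C1*cos(t)*exp(-t) + C2*exp(-t)*sin(t).
Apply the initial conditions: y(0) = -161/629 + C1 = 1 and y'(0) = 350/629 + C2 - C1 = 5. Solving gives C1 = 790/629, C2 = 3585/629.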